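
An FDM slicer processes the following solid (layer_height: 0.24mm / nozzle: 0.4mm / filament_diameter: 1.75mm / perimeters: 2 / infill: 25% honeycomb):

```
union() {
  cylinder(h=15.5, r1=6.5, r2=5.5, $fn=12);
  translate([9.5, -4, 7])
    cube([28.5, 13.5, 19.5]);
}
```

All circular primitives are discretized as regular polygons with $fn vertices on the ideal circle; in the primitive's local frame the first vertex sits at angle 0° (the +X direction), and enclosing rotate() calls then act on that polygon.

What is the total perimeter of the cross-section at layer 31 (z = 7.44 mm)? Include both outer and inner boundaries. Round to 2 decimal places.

121.39 mm

At z = 7.44 mm: the cone contributes a regular 12-gon of circumradius 6.020 (interpolated between r1=6.5 and r2=5.5 at t=0.480) (perimeter = 2·12·6.020·sin(180°/12) = 37.39 mm); the cube at (9.5, -4) is present — its section is the full 28.5×13.5 rectangle (perimeter 84.00 mm); Merging all regions: the 2 present regions are separate (no shared area or edge), so areas and boundary lengths simply add and each stays a separate island — boundary = 121.39 mm. Overall, the cross-section has 2 separate islands. Total boundary length (outer) = 121.39 mm.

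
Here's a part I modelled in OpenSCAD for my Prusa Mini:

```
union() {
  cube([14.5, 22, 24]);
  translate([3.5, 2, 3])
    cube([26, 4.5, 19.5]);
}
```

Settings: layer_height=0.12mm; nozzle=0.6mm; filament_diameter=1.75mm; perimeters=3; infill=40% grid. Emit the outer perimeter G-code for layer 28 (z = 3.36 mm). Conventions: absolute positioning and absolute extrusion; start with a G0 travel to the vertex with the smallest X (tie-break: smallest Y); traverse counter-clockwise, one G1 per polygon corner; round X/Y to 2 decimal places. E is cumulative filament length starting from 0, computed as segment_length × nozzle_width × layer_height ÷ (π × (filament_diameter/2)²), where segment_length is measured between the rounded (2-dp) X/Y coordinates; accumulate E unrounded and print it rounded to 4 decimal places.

At z = 3.36 mm: the cube (footprint 14.5×22) is included at this height; the cube at (3.5, 2) is present — its section is the full 26×4.5 rectangle; Taking the union: the regions partially overlap (shared area 49.50 mm²), so overlapping operands fuse into one piece — 1 connected region. The outline is a single polygon with 8 vertices. Extrusion per mm of travel: 0.6 × 0.12 / (π × 0.875²) = 0.029934. Accumulating E over each segment gives final E = 3.0832.

G0 X0.00 Y0.00 Z3.36
G1 X14.50 Y0.00 E0.4340
G1 X14.50 Y2.00 E0.4939
G1 X29.50 Y2.00 E0.9429
G1 X29.50 Y6.50 E1.0776
G1 X14.50 Y6.50 E1.5266
G1 X14.50 Y22.00 E1.9906
G1 X0.00 Y22.00 E2.4247
G1 X0.00 Y0.00 E3.0832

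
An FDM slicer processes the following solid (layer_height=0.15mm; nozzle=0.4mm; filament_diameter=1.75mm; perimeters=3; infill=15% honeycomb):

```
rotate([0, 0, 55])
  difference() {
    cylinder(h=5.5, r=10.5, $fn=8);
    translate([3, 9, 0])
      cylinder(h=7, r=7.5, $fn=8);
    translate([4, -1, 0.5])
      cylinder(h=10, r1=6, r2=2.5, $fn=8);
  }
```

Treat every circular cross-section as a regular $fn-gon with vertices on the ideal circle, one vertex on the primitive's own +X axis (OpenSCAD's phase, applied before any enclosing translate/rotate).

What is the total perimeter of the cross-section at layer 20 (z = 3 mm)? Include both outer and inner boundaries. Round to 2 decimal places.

At z = 3 mm: the r=10.5 cylinder gives a regular 8-gon of circumradius 10.5 (constant along its height) (perimeter = 2·8·10.500·sin(180°/8) = 64.29 mm); the r=7.5 cylinder at (3, 9) contributes a regular 8-gon of circumradius 7.5 (perimeter = 2·8·7.500·sin(180°/8) = 45.92 mm); the cone at (4, -1) (r1=6→r2=2.5) has section circumradius 5.125 here — a regular 8-gon (perimeter = 2·8·5.125·sin(180°/8) = 31.38 mm); Taking the first minus the rest: starting from the r=10.5 cylinder, the r=7.5 cylinder at (3, 9) partially overlaps it — only the 73.98 mm² overlap (of its 159.10 mm²) is removed, clipping the outline; the cone at (4, -1) partially overlaps it — only the 66.18 mm² overlap (of its 74.29 mm²) is removed, clipping the outline — boundary = 83.82 mm; (whole slice rotated 55° about Z — lengths, areas and connectivity unchanged). Overall, the cross-section is a single solid region. Total boundary length (outer) = 83.82 mm.

83.82 mm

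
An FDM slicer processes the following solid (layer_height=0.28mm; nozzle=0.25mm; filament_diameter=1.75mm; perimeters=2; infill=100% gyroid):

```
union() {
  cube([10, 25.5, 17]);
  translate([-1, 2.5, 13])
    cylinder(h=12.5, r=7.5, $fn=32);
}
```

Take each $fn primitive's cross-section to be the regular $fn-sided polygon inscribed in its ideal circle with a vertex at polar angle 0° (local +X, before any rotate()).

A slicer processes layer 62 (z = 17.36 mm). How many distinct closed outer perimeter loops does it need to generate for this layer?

1

At z = 17.36 mm: the cube is absent (z outside [0, 17]); the r=7.5 cylinder at (-1, 2.5) gives a regular 32-gon of circumradius 7.5 (constant along its height); Combining (union): only the r=7.5 cylinder at (-1, 2.5) is present, so the union is just that shape — 1 connected region. The result has 1 disconnected region.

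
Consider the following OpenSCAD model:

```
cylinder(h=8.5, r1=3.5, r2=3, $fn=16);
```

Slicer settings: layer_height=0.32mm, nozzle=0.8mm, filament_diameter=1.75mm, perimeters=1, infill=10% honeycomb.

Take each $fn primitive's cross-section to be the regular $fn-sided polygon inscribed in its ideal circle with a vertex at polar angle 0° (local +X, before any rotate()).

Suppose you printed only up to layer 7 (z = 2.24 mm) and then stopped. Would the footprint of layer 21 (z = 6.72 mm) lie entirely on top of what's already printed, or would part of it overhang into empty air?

entirely on top

Compare the two slices. At z = 2.24: the cone contributes a regular 16-gon of circumradius 3.368 (interpolated between r1=3.5 and r2=3 at t=0.264) (area = (16/2)·3.368²·sin(360°/16) = 34.73 mm²). At z = 6.72: the cone contributes a regular 16-gon of circumradius 3.105 (interpolated between r1=3.5 and r2=3 at t=0.791) (area = (16/2)·3.105²·sin(360°/16) = 29.51 mm²). Checking containment: the cross-section at z = 6.72 is a subset of the cross-section at z = 2.24.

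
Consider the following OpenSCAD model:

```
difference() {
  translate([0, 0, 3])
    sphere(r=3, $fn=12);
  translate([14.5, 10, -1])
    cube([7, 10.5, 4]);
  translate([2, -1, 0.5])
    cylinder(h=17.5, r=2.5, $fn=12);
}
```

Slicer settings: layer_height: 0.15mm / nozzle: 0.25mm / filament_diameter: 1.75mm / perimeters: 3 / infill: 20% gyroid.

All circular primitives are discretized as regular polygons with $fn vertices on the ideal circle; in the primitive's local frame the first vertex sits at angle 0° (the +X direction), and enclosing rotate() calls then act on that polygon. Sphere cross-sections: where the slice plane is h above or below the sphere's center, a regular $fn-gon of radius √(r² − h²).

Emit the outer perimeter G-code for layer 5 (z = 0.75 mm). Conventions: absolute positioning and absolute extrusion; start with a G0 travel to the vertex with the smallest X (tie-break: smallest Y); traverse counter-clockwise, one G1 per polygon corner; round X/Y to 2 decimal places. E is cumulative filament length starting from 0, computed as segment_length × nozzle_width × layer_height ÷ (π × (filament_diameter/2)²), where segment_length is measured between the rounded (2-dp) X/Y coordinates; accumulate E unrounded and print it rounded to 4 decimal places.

At z = 0.75 mm: the r=3 sphere slices to a regular 12-gon of circumradius 1.984 (√(r²−h²) with h=2.25 from center); the cube at (14.5, 10) is present — its section is the full 7×10.5 rectangle; the r=2.5 cylinder at (2, -1) contributes a regular 12-gon of circumradius 2.5; Subtracting the remaining from the first: starting from the r=3 sphere, the 7×10.5 cube at (14.5, 10) misses the remaining region (no effect); the r=2.5 cylinder at (2, -1) partially overlaps it — only the 5.64 mm² overlap (of its 18.75 mm²) is removed, clipping the outline — 1 connected region. The outline is a single polygon with 12 vertices. Extrusion per mm of travel: 0.25 × 0.15 / (π × 0.875²) = 0.015591. Accumulating E over each segment gives final E = 0.1820.

G0 X-1.98 Y0.00 Z0.75
G1 X-1.72 Y-0.99 E0.0160
G1 X-0.99 Y-1.72 E0.0321
G1 X-0.25 Y-1.92 E0.0440
G1 X-0.50 Y-1.00 E0.0589
G1 X-0.17 Y0.25 E0.0790
G1 X0.75 Y1.17 E0.0993
G1 X1.38 Y1.33 E0.1094
G1 X0.99 Y1.72 E0.1180
G1 X0.00 Y1.98 E0.1340
G1 X-0.99 Y1.72 E0.1500
G1 X-1.72 Y0.99 E0.1661
G1 X-1.98 Y0.00 E0.1820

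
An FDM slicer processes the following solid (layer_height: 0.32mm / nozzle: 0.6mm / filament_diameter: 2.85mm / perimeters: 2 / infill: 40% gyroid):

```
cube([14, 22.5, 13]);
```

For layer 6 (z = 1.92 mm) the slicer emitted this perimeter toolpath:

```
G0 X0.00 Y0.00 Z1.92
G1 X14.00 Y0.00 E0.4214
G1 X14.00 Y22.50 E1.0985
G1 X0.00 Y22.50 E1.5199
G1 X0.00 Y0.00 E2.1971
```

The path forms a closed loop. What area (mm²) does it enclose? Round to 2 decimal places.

315.00 mm²

Apply the shoelace formula to the sequence of (X, Y) vertices; enclosed area = 315.00 mm².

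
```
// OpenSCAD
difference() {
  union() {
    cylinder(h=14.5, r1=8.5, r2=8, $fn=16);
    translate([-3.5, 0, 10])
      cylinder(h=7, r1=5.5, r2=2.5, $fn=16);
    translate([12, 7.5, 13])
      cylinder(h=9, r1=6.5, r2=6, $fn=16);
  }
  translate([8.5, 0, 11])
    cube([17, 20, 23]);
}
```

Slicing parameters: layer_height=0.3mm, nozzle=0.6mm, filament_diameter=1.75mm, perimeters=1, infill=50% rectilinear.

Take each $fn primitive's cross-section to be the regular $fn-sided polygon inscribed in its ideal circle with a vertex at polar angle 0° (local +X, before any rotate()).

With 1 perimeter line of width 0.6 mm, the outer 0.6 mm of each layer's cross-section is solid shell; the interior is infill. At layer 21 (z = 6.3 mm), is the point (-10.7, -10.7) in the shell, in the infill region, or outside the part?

outside

At z = 6.3 mm: the cone: at t=0.434 of its height the radius interpolates to r₁+(r₂−r₁)t = 8.283, giving a regular 16-gon of that circumradius; the cone at (-3.5, 0) is absent (z outside [10, 17]); the cone at (12, 7.5) is not intersected at this z (z outside [13, 22]); Merging all regions: only the cone is present, so the union is just that shape — 1 connected region; the cube at (8.5, 0) is not intersected at this z (z outside [11, 34]); After the difference (first − rest): none of the subtracted shapes is present at this height, so the result so far is unchanged — 1 connected region. Overall, the cross-section is a single solid region. The nearest boundary edge runs (-7.65, -3.17)→(-5.86, -5.86); distance from the point to it = 6.85 mm. The point is not inside any of the regions above, so it lies outside the cross-section (6.85 mm from the nearest boundary).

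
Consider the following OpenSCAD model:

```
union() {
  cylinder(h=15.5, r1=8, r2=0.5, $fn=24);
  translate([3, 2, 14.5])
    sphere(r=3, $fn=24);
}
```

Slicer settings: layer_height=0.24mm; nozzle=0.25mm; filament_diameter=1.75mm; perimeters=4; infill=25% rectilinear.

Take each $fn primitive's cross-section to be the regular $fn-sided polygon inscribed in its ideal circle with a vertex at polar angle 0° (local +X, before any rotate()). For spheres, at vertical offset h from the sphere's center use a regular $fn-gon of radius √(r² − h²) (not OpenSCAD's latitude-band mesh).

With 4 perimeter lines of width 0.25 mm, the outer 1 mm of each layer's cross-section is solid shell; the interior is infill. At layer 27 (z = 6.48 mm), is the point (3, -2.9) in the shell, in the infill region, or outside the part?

At z = 6.48 mm: the cone contributes a regular 24-gon of circumradius 4.865 (interpolated between r1=8 and r2=0.5 at t=0.418); the sphere at (3, 2) is absent (|z−center|=8.020 > r=3); Merging all regions: only the cone is present, so the union is just that shape — 1 connected region. Overall, the cross-section is a single solid region. The nearest boundary edge runs (3.44, -3.44)→(4.21, -2.43); distance from the point to it = 0.68 mm. The point is inside the cross-section, 0.68 mm from the nearest boundary — within the 1 mm shell band (4 × 0.25).

shell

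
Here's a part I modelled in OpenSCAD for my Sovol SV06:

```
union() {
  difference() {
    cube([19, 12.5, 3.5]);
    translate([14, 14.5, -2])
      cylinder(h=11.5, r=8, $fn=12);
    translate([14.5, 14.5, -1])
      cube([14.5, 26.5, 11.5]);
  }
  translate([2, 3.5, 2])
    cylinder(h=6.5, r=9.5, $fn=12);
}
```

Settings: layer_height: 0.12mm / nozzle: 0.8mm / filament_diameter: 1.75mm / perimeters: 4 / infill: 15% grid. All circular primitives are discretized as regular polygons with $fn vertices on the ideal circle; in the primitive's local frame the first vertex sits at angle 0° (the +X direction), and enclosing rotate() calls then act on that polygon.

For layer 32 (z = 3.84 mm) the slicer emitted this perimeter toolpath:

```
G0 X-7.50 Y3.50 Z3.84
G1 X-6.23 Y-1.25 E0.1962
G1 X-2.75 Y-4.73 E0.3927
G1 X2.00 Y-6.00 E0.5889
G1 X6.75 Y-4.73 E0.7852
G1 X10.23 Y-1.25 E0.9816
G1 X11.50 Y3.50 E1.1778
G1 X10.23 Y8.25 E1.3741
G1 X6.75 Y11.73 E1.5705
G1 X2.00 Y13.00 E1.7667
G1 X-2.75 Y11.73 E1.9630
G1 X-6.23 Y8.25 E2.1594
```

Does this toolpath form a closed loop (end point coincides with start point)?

no

Start point (G0): (-7.50, 3.50). End point (last G1): the path does not return to the start — open.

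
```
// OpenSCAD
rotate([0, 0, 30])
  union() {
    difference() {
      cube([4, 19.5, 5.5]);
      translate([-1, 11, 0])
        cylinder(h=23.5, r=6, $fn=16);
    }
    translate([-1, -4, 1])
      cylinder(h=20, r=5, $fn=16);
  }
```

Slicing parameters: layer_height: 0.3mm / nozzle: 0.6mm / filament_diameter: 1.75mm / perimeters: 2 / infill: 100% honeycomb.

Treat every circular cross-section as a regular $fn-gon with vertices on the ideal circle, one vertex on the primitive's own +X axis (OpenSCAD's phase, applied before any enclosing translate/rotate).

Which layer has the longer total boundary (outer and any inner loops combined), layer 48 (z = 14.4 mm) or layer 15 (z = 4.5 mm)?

layer 15 (z = 4.5 mm)

Layer 48 (z = 14.4): the cube does not reach this height (z outside [0, 5.5]); the r=6 cylinder at (-1, 11) gives a regular 16-gon of circumradius 6 (constant along its height) (perimeter = 2·16·6.000·sin(180°/16) = 37.46 mm); After the difference (first − rest): the first operand is absent here, so nothing remains; the r=5 cylinder at (-1, -4) contributes a regular 16-gon of circumradius 5 (perimeter = 2·16·5.000·sin(180°/16) = 31.21 mm); Merging all regions: only the r=5 cylinder at (-1, -4) is present, so the union is just that shape — boundary = 31.21 mm; (rotated 30° about Z; rotation is an isometry so areas/perimeters/island counts are preserved). So its perimeter = 31.21 mm. Layer 15 (z = 4.5): the cube is present — its section is the full 4×19.5 rectangle (perimeter 47.00 mm); the cylinder at (-1, 11): section is a regular 16-gon, circumradius r=6 (perimeter = 2·16·6.000·sin(180°/16) = 37.46 mm); After the difference (first − rest): starting from the 4×19.5 cube, the r=6 cylinder at (-1, 11) partially overlaps it — only the 39.32 mm² overlap (of its 110.21 mm²) is removed, clipping the outline — boundary = 39.23 mm; the cylinder at (-1, -4): section is a regular 16-gon, circumradius r=5 (perimeter = 2·16·5.000·sin(180°/16) = 31.21 mm); Combining (union): the regions partially overlap (shared area 0.94 mm²), so the edge portions inside another operand are dropped and the merged outline is re-measured after clipping — boundary = 65.76 mm; (rotated 30° about Z; rotation is an isometry so areas/perimeters/island counts are preserved). So its perimeter = 65.76 mm. Layer 15 is larger (65.76 vs 31.21 mm).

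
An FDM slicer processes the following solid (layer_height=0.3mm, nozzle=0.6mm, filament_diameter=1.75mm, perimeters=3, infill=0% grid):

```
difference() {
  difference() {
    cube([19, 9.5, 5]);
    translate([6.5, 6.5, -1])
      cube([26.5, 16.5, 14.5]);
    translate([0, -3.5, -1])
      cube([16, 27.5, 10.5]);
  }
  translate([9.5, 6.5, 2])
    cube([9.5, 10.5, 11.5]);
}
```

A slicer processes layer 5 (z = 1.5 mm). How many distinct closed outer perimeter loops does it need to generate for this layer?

At z = 1.5 mm: the cube (footprint 19×9.5) is included at this height; the 26.5×16.5 cube at (6.5, 6.5) contributes its full rectangle; the 16×27.5 cube at (0, -3.5) contributes its full rectangle; Subtracting the remaining from the first: starting from the 19×9.5 cube, the 26.5×16.5 cube at (6.5, 6.5) partially overlaps it — only the 37.50 mm² overlap (of its 437.25 mm²) is removed, clipping the outline; the 16×27.5 cube at (0, -3.5) partially overlaps it — only the 123.50 mm² overlap (of its 440.00 mm²) is removed, clipping the outline — 1 connected region; the cube at (9.5, 6.5) is absent (z outside [2, 13.5]); Taking the first minus the rest: none of the subtracted shapes is present at this height, so the result so far is unchanged — 1 connected region. The result has 1 disconnected region.

1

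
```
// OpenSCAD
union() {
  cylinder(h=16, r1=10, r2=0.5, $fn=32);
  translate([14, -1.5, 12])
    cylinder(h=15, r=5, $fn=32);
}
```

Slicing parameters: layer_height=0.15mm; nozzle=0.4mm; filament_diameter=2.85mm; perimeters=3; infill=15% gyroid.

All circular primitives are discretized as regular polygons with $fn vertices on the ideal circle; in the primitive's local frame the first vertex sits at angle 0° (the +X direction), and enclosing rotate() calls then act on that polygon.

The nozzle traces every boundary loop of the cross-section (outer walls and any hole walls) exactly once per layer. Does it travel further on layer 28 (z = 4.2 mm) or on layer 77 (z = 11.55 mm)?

Layer 28 (z = 4.2): the cone: at t=0.263 of its height the radius interpolates to r₁+(r₂−r₁)t = 7.506, giving a regular 32-gon of that circumradius (perimeter = 2·32·7.506·sin(180°/32) = 47.09 mm); the cylinder at (14, -1.5) is absent (z outside [12, 27]); Taking the union: only the cone is present, so the union is just that shape — boundary = 47.09 mm. So its perimeter = 47.09 mm. Layer 77 (z = 11.55): the cone: at t=0.722 of its height the radius interpolates to r₁+(r₂−r₁)t = 3.142, giving a regular 32-gon of that circumradius (perimeter = 2·32·3.142·sin(180°/32) = 19.71 mm); the cylinder at (14, -1.5) is not intersected at this z (z outside [12, 27]); Merging all regions: only the cone is present, so the union is just that shape — boundary = 19.71 mm. So its perimeter = 19.71 mm. Layer 28 is larger (47.09 vs 19.71 mm).

layer 28 (z = 4.2 mm)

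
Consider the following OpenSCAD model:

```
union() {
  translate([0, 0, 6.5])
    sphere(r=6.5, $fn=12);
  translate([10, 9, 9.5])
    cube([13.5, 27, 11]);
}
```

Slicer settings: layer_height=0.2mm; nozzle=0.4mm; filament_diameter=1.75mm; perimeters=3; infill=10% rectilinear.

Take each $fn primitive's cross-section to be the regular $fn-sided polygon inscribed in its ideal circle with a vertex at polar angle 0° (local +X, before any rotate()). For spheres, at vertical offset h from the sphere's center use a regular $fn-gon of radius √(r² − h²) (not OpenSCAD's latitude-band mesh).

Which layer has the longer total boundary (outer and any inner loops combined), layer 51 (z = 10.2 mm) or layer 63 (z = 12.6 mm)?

Layer 51 (z = 10.2): the r=6.5 sphere contributes a regular 12-gon of circumradius √(6.5²−3.7²) = 5.344 (perimeter = 2·12·5.344·sin(180°/12) = 33.20 mm); the 13.5×27 cube at (10, 9) contributes its full rectangle (perimeter 81.00 mm); Merging all regions: the 2 present regions are separate (no shared area or edge), so areas and boundary lengths simply add and each stays a separate island — boundary = 114.20 mm. So its perimeter = 114.20 mm. Layer 63 (z = 12.6): the sphere: section is a regular 12-gon, circumradius = √(r²−h²) = √(6.5²−6.1²) = 2.245 (perimeter = 2·12·2.245·sin(180°/12) = 13.95 mm); the 13.5×27 cube at (10, 9) contributes its full rectangle (perimeter 81.00 mm); Taking the union: the 2 present regions are separate (no shared area or edge), so areas and boundary lengths simply add and each stays a separate island — boundary = 94.95 mm. So its perimeter = 94.95 mm. Layer 51 is larger (114.20 vs 94.95 mm).

layer 51 (z = 10.2 mm)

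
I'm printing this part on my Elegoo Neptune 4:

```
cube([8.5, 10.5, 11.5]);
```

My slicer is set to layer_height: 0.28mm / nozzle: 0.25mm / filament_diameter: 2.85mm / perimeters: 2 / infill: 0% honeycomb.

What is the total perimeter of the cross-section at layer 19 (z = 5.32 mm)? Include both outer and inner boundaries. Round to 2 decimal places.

At z = 5.32 mm: the 8.5×10.5 cube contributes its full rectangle (perimeter 38.00 mm). Overall, the cross-section is a single solid region. Total boundary length (outer) = 38.00 mm.

38.00 mm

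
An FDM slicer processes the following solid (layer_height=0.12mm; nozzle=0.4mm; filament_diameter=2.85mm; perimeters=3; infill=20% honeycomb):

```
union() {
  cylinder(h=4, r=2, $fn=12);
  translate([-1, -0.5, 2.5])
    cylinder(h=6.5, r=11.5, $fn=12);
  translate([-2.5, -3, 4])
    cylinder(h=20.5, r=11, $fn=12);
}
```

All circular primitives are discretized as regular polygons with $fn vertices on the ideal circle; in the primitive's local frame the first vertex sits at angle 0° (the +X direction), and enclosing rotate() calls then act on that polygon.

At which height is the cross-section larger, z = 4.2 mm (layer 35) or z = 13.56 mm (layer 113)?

Layer 35 (z = 4.2): the cylinder is not intersected at this z (z outside [0, 4]); the r=11.5 cylinder at (-1, -0.5) contributes a regular 12-gon of circumradius 11.5 (area = (12/2)·11.500²·sin(360°/12) = 396.75 mm²); the cylinder at (-2.5, -3): section is a regular 12-gon, circumradius r=11 (area = (12/2)·11.000²·sin(360°/12) = 363.00 mm²); Merging all regions: the regions partially overlap — summed areas 759.75 mm² minus the doubly-counted overlap 314.95 mm² gives 444.80 mm² — area = 444.80 mm². So its area = 444.80 mm². Layer 113 (z = 13.56): the cylinder does not reach this height (z outside [0, 4]); the cylinder at (-1, -0.5) is absent (z outside [2.5, 9]); the cylinder at (-2.5, -3): section is a regular 12-gon, circumradius r=11 (area = (12/2)·11.000²·sin(360°/12) = 363.00 mm²); Merging all regions: only the r=11 cylinder at (-2.5, -3) is present, so the union is just that shape — area = 363.00 mm². So its area = 363.00 mm². Layer 35 is larger (444.80 vs 363.00 mm²).

layer 35 (z = 4.2 mm)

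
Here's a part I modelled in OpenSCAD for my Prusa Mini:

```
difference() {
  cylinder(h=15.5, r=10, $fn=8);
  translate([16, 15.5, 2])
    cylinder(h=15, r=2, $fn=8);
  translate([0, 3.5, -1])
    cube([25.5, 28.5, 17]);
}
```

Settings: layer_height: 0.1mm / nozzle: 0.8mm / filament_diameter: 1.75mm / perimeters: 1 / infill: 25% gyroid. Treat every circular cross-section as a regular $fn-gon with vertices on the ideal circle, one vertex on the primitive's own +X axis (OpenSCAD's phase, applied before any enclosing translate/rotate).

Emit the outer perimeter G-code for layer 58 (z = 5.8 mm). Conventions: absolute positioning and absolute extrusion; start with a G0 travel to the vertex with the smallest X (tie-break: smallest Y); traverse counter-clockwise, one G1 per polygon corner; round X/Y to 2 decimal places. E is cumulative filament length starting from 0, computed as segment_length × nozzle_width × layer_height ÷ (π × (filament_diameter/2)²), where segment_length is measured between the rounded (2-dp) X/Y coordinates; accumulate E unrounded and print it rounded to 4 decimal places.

At z = 5.8 mm: the r=10 cylinder gives a regular 8-gon of circumradius 10 (constant along its height); the cylinder at (16, 15.5): section is a regular 8-gon, circumradius r=2; the 25.5×28.5 cube at (0, 3.5) contributes its full rectangle; Subtracting the remaining from the first: starting from the r=10 cylinder, the r=2 cylinder at (16, 15.5) misses the remaining region (no effect); the 25.5×28.5 cube at (0, 3.5) partially overlaps it — only the 38.25 mm² overlap (of its 726.75 mm²) is removed, clipping the outline — 1 connected region. The outline is a single polygon with 9 vertices. Extrusion per mm of travel: 0.8 × 0.1 / (π × 0.875²) = 0.033260. Accumulating E over each segment gives final E = 2.1538.

G0 X-10.00 Y0.00 Z5.80
G1 X-7.07 Y-7.07 E0.2545
G1 X0.00 Y-10.00 E0.5091
G1 X7.07 Y-7.07 E0.7636
G1 X10.00 Y0.00 E1.0182
G1 X8.55 Y3.50 E1.1442
G1 X0.00 Y3.50 E1.4286
G1 X0.00 Y10.00 E1.6447
G1 X-7.07 Y7.07 E1.8993
G1 X-10.00 Y0.00 E2.1538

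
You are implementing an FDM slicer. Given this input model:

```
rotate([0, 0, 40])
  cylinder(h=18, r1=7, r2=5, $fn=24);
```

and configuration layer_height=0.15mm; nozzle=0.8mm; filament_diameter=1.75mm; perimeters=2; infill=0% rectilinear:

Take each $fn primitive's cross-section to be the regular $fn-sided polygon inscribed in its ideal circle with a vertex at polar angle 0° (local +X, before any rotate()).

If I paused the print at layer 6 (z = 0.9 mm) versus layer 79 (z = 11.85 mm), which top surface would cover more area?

Layer 6 (z = 0.9): the cone: at t=0.050 of its height the radius interpolates to r₁+(r₂−r₁)t = 6.900, giving a regular 24-gon of that circumradius (area = (24/2)·6.900²·sin(360°/24) = 147.87 mm²); (whole slice rotated 40° about Z — lengths, areas and connectivity unchanged). So its area = 147.87 mm². Layer 79 (z = 11.85): the cone (r1=7→r2=5) has section circumradius 5.683 here — a regular 24-gon (area = (24/2)·5.683²·sin(360°/24) = 100.32 mm²); (rotated 40° about Z; rotation is an isometry so areas/perimeters/island counts are preserved). So its area = 100.32 mm². Layer 6 is larger (147.87 vs 100.32 mm²).

layer 6 (z = 0.9 mm)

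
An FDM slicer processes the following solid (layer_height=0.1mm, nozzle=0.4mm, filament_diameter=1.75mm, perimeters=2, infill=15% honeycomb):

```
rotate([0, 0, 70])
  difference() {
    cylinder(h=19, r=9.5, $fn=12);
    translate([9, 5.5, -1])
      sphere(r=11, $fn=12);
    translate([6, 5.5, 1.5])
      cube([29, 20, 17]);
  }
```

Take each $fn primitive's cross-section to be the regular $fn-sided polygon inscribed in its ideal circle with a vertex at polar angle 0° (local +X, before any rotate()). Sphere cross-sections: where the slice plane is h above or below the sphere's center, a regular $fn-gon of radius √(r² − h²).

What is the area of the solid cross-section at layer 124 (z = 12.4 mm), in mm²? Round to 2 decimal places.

269.66 mm²

At z = 12.4 mm: the r=9.5 cylinder contributes a regular 12-gon of circumradius 9.5 (area = (12/2)·9.500²·sin(360°/12) = 270.75 mm²); the sphere at (9, 5.5) is absent (|z−center|=13.400 > r=11); the 29×20 cube at (6, 5.5) contributes its full rectangle (area 580.00 mm²); Taking the first minus the rest: starting from the r=9.5 cylinder (270.75 mm²), the 29×20 cube at (6, 5.5) partially overlaps it — only the 1.09 mm² overlap (of its 580.00 mm²) is removed, clipping the outline — area = 269.66 mm²; (rotated 70° about Z; rotation is an isometry so areas/perimeters/island counts are preserved). Overall, the cross-section is a single solid region. Net area = 269.66 mm².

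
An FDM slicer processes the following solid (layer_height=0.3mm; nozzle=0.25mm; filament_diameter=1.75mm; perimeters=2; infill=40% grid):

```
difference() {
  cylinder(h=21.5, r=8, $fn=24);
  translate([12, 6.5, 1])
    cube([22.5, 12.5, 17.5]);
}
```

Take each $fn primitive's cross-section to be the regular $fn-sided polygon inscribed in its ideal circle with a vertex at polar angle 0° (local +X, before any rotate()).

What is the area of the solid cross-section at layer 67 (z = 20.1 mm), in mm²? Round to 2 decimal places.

198.77 mm²

At z = 20.1 mm: the cylinder: section is a regular 24-gon, circumradius r=8 (area = (24/2)·8.000²·sin(360°/24) = 198.77 mm²); the cube at (12, 6.5) is not intersected at this z (z outside [1, 18.5]); After the difference (first − rest): none of the subtracted shapes is present at this height, so the r=8 cylinder is unchanged — area = 198.77 mm². Overall, the cross-section is a single solid region. Net area = 198.77 mm².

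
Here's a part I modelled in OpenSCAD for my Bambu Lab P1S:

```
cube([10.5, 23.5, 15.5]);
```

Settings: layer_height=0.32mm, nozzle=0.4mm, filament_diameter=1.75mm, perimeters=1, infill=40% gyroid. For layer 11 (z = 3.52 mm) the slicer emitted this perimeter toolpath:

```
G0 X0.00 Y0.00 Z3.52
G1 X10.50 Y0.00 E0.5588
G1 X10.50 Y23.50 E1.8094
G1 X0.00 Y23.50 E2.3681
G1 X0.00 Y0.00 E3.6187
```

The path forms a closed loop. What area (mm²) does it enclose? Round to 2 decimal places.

Apply the shoelace formula to the sequence of (X, Y) vertices; enclosed area = 246.75 mm².

246.75 mm²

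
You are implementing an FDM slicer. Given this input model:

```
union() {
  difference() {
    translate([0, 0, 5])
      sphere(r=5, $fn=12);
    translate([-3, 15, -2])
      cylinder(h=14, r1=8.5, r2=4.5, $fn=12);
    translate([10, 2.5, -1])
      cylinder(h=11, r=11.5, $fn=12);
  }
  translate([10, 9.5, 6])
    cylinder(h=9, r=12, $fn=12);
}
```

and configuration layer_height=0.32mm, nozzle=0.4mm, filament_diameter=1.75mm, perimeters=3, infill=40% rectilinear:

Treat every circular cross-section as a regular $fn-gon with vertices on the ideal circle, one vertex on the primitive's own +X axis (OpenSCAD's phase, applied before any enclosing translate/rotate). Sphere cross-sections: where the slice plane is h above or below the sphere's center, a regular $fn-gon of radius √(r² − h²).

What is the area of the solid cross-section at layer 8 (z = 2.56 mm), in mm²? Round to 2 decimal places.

22.71 mm²

At z = 2.56 mm: the sphere: section is a regular 12-gon, circumradius = √(r²−h²) = √(5²−2.44²) = 4.364 (area = (12/2)·4.364²·sin(360°/12) = 57.14 mm²); the cone at (-3, 15) (r1=8.5→r2=4.5) has section circumradius 7.197 here — a regular 12-gon (area = (12/2)·7.197²·sin(360°/12) = 155.40 mm²); the r=11.5 cylinder at (10, 2.5) gives a regular 12-gon of circumradius 11.5 (constant along its height) (area = (12/2)·11.500²·sin(360°/12) = 396.75 mm²); Subtracting the remaining from the first: starting from the r=5 sphere (57.14 mm²), the cone at (-3, 15) misses the remaining region (no effect); the r=11.5 cylinder at (10, 2.5) partially overlaps it — only the 34.43 mm² overlap (of its 396.75 mm²) is removed, clipping the outline — area = 22.71 mm²; the cylinder at (10, 9.5) is not intersected at this z (z outside [6, 15]); Combining (union): only the result so far is present, so the union is just that shape — area = 22.71 mm². Overall, the cross-section is a single solid region. Net area = 22.71 mm².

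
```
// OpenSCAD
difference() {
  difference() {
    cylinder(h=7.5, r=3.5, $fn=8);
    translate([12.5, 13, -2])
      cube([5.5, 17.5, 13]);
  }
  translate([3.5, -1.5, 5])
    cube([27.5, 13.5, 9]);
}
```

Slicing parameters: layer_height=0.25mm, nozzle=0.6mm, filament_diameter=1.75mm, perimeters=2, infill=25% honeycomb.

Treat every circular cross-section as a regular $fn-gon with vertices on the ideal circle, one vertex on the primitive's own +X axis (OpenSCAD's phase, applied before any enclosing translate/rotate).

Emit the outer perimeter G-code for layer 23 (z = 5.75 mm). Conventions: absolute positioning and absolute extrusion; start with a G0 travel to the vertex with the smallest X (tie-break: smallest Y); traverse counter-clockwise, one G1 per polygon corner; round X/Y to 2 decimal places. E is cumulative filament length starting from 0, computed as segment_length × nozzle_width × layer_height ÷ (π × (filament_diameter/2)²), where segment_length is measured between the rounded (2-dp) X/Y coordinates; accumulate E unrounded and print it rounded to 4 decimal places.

At z = 5.75 mm: the cylinder: section is a regular 8-gon, circumradius r=3.5; the 5.5×17.5 cube at (12.5, 13) contributes its full rectangle; Taking the first minus the rest: starting from the r=3.5 cylinder, the 5.5×17.5 cube at (12.5, 13) misses the remaining region (no effect) — 1 connected region; the cube at (3.5, -1.5) (footprint 27.5×13.5) is included at this height; After the difference (first − rest): starting from the result so far, the 27.5×13.5 cube at (3.5, -1.5) misses the remaining region (no effect) — 1 connected region. The outline is a single polygon with 8 vertices. Extrusion per mm of travel: 0.6 × 0.25 / (π × 0.875²) = 0.062363. Accumulating E over each segment gives final E = 1.3351.

G0 X-3.50 Y0.00 Z5.75
G1 X-2.47 Y-2.47 E0.1669
G1 X0.00 Y-3.50 E0.3338
G1 X2.47 Y-2.47 E0.5007
G1 X3.50 Y0.00 E0.6676
G1 X2.47 Y2.47 E0.8345
G1 X0.00 Y3.50 E1.0014
G1 X-2.47 Y2.47 E1.1682
G1 X-3.50 Y0.00 E1.3351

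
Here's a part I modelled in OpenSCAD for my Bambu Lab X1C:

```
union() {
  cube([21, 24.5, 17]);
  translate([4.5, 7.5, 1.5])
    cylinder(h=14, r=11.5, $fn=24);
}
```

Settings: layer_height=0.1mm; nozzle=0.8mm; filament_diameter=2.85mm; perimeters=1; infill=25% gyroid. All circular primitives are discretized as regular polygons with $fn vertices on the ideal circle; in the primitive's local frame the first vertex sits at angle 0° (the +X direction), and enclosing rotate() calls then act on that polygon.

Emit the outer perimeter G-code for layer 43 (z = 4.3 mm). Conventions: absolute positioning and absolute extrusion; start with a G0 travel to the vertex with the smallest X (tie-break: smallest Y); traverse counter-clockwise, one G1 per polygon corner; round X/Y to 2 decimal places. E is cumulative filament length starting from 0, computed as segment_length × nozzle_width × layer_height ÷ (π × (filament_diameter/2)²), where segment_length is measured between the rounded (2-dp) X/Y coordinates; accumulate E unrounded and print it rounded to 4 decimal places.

At z = 4.3 mm: the cube (footprint 21×24.5) is included at this height; the cylinder at (4.5, 7.5): section is a regular 24-gon, circumradius r=11.5; Combining (union): the regions partially overlap (shared area 265.64 mm²), so overlapping operands fuse into one piece — 1 connected region. The outline is a single polygon with 19 vertices. Extrusion per mm of travel: 0.8 × 0.1 / (π × 1.425²) = 0.012540. Accumulating E over each segment gives final E = 1.2676.

G0 X-7.00 Y7.50 Z4.30
G1 X-6.61 Y4.52 E0.0377
G1 X-5.46 Y1.75 E0.0753
G1 X-3.63 Y-0.63 E0.1129
G1 X-1.25 Y-2.46 E0.1506
G1 X1.52 Y-3.61 E0.1882
G1 X4.50 Y-4.00 E0.2259
G1 X7.48 Y-3.61 E0.2636
G1 X10.25 Y-2.46 E0.3012
G1 X12.63 Y-0.63 E0.3388
G1 X13.12 Y0.00 E0.3489
G1 X21.00 Y0.00 E0.4477
G1 X21.00 Y24.50 E0.7549
G1 X0.00 Y24.50 E1.0183
G1 X0.00 Y17.98 E1.1000
G1 X-1.25 Y17.46 E1.1170
G1 X-3.63 Y15.63 E1.1547
G1 X-5.46 Y13.25 E1.1923
G1 X-6.61 Y10.48 E1.2299
G1 X-7.00 Y7.50 E1.2676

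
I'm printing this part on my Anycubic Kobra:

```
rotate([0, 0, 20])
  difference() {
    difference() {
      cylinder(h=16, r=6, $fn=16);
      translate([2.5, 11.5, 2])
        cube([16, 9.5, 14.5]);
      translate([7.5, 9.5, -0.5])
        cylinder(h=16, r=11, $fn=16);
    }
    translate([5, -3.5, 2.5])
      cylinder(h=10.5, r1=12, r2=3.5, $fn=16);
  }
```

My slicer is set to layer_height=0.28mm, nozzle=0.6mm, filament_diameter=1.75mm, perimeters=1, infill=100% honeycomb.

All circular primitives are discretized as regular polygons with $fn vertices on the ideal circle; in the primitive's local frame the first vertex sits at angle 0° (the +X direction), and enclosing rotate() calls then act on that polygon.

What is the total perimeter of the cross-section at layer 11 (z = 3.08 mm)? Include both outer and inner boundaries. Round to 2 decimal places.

13.89 mm

At z = 3.08 mm: the r=6 cylinder gives a regular 16-gon of circumradius 6 (constant along its height) (perimeter = 2·16·6.000·sin(180°/16) = 37.46 mm); the cube at (2.5, 11.5) (footprint 16×9.5) is included at this height (perimeter 51.00 mm); the cylinder at (7.5, 9.5): section is a regular 16-gon, circumradius r=11 (perimeter = 2·16·11.000·sin(180°/16) = 68.67 mm); Subtracting the remaining from the first: starting from the r=6 cylinder, the 16×9.5 cube at (2.5, 11.5) misses the remaining region (no effect); the r=11 cylinder at (7.5, 9.5) partially overlaps it — only the 34.93 mm² overlap (of its 370.44 mm²) is removed, clipping the outline — boundary = 35.25 mm; the cone at (5, -3.5) contributes a regular 16-gon of circumradius 11.530 (interpolated between r1=12 and r2=3.5 at t=0.055) (perimeter = 2·16·11.530·sin(180°/16) = 71.98 mm); Taking the first minus the rest: starting from that combined region, the cone at (5, -3.5) partially overlaps it — only the 72.31 mm² overlap (of its 407.03 mm²) is removed, clipping the outline — boundary = 13.89 mm; (whole slice rotated 20° about Z — lengths, areas and connectivity unchanged). Overall, the cross-section is a single solid region. Total boundary length (outer) = 13.89 mm.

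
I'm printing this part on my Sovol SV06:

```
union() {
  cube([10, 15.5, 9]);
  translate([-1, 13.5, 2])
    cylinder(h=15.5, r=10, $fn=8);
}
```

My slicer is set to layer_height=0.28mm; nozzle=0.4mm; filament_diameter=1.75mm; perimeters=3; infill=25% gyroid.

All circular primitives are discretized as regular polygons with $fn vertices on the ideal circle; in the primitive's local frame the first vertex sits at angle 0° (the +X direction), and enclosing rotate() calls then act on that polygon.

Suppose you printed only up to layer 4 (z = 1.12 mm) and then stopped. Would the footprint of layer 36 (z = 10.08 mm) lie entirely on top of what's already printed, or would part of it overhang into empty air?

Compare the two slices. At z = 1.12: the cube is present — its section is the full 10×15.5 rectangle (area 155.00 mm²); the cylinder at (-1, 13.5) is not intersected at this z (z outside [2, 17.5]); Combining (union): only the 10×15.5 cube is present, so the union is just that shape — area = 155.00 mm². At z = 10.08: the cube is absent (z outside [0, 9]); the cylinder at (-1, 13.5): section is a regular 8-gon, circumradius r=10 (area = (8/2)·10.000²·sin(360°/8) = 282.84 mm²); Taking the union: only the r=10 cylinder at (-1, 13.5) is present, so the union is just that shape — area = 282.84 mm². Checking containment: at z = 10.08 the cross-section extends beyond the z = 1.12 cross-section by about 204.75 mm².

part overhangs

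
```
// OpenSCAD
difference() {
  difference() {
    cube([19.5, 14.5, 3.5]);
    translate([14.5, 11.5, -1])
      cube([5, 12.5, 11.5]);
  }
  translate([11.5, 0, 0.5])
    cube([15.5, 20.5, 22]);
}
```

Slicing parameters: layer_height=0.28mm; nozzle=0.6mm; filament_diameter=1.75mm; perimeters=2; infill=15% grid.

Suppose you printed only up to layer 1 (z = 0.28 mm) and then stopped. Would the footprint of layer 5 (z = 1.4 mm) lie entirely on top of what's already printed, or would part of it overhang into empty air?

Compare the two slices. At z = 0.28: the cube is present — its section is the full 19.5×14.5 rectangle (area 282.75 mm²); the cube at (14.5, 11.5) is present — its section is the full 5×12.5 rectangle (area 62.50 mm²); After the difference (first − rest): starting from the 19.5×14.5 cube (282.75 mm²), the 5×12.5 cube at (14.5, 11.5) partially overlaps it — only the 15.00 mm² overlap (of its 62.50 mm²) is removed, clipping the outline — area = 267.75 mm²; the cube at (11.5, 0) does not reach this height (z outside [0.5, 22.5]); After the difference (first − rest): none of the subtracted shapes is present at this height, so that combined region is unchanged — area = 267.75 mm². At z = 1.4: the cube is present — its section is the full 19.5×14.5 rectangle (area 282.75 mm²); the cube at (14.5, 11.5) (footprint 5×12.5) is included at this height (area 62.50 mm²); Taking the first minus the rest: starting from the 19.5×14.5 cube (282.75 mm²), the 5×12.5 cube at (14.5, 11.5) partially overlaps it — only the 15.00 mm² overlap (of its 62.50 mm²) is removed, clipping the outline — area = 267.75 mm²; the 15.5×20.5 cube at (11.5, 0) contributes its full rectangle (area 317.75 mm²); Taking the first minus the rest: starting from that combined region (267.75 mm²), the 15.5×20.5 cube at (11.5, 0) partially overlaps it — only the 101.00 mm² overlap (of its 317.75 mm²) is removed, clipping the outline — area = 166.75 mm². Checking containment: the cross-section at z = 1.4 is a subset of the cross-section at z = 0.28.

entirely on top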